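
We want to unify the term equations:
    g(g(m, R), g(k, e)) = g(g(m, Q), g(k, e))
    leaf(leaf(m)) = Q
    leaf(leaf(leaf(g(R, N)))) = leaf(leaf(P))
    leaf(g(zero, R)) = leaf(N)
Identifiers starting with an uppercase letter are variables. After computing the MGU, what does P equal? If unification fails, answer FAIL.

Decompose g/2: g(m, R) = g(m, Q),  g(k, e) = g(k, e).
Decompose g/2: m = m,  R = Q.
Delete trivial equation m = m.
Bind R := Q; substituting into the 2 remaining equations that mention R gives: leaf(leaf(leaf(g(Q, N)))) = leaf(leaf(P)),  leaf(g(zero, Q)) = leaf(N).
Delete trivial equation g(k, e) = g(k, e).
Bind Q := leaf(leaf(m)); substituting into the remaining equations gives: leaf(leaf(leaf(g(leaf(leaf(m)), N)))) = leaf(leaf(P)),  leaf(g(zero, leaf(leaf(m)))) = leaf(N). Substituting into the earlier binding gives R := leaf(leaf(m)).
Decompose leaf/1: leaf(leaf(g(leaf(leaf(m)), N))) = leaf(P).
Decompose leaf/1: leaf(g(leaf(leaf(m)), N)) = P.
Bind P := leaf(g(leaf(leaf(m)), N)); no other remaining equation mentions P.
Decompose leaf/1: g(zero, leaf(leaf(m))) = N.
Bind N := g(zero, leaf(leaf(m))). Substituting into the earlier binding gives P := leaf(g(leaf(leaf(m)), g(zero, leaf(leaf(m))))).
MGU = { R ↦ leaf(leaf(m)), Q ↦ leaf(leaf(m)), P ↦ leaf(g(leaf(leaf(m)), g(zero, leaf(leaf(m))))), N ↦ g(zero, leaf(leaf(m))) }, so P ↦ leaf(g(leaf(leaf(m)), g(zero, leaf(leaf(m))))).

leaf(g(leaf(leaf(m)), g(zero, leaf(leaf(m)))))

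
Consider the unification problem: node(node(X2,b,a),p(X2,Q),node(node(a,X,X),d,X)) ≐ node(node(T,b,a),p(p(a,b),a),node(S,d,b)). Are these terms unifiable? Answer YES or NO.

Decompose node/3: node(X2,b,a) ≐ node(T,b,a),  p(X2,Q) ≐ p(p(a,b),a),  node(node(a,X,X),d,X) ≐ node(S,d,b).
Decompose node/3: X2 ≐ T,  b ≐ b,  a ≐ a.
Bind X2 := T; substituting into the one remaining equation that mentions X2 gives: p(T,Q) ≐ p(p(a,b),a).
Delete trivial equation b ≐ b.
Delete trivial equation a ≐ a.
Decompose p/2: T ≐ p(a,b),  Q ≐ a.
Bind T := p(a,b); no other remaining equation mentions T. Substituting into the earlier binding gives X2 := p(a,b).
Bind Q := a; no other remaining equation mentions Q.
Decompose node/3: node(a,X,X) ≐ S,  d ≐ d,  X ≐ b.
Bind S := node(a,X,X); no other remaining equation mentions S.
Delete trivial equation d ≐ d.
Bind X := b. Substituting into the earlier binding gives S := node(a,b,b).
No equations remain and no clash or occurs-check failure arose, so a unifier exists.

YES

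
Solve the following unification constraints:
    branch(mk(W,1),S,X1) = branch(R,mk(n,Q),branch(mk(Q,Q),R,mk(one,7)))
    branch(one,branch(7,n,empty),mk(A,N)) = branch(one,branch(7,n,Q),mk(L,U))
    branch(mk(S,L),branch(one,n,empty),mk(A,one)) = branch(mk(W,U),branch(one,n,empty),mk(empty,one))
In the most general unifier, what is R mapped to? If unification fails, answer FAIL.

Decompose branch/3: mk(W,1) = R,  S = mk(n,Q),  X1 = branch(mk(Q,Q),R,mk(one,7)).
Bind R := mk(W,1); substituting into the one remaining equation that mentions R gives: X1 = branch(mk(Q,Q),mk(W,1),mk(one,7)).
Bind S := mk(n,Q); substituting into the one remaining equation that mentions S gives: branch(mk(mk(n,Q),L),branch(one,n,empty),mk(A,one)) = branch(mk(W,U),branch(one,n,empty),mk(empty,one)).
Bind X1 := branch(mk(Q,Q),mk(W,1),mk(one,7)); no other remaining equation mentions X1.
Decompose branch/3: one = one,  branch(7,n,empty) = branch(7,n,Q),  mk(A,N) = mk(L,U).
Delete trivial equation one = one.
Decompose branch/3: 7 = 7,  n = n,  empty = Q.
Delete trivial equation 7 = 7.
Delete trivial equation n = n.
Bind Q := empty; substituting into the one remaining equation that mentions Q gives: branch(mk(mk(n,empty),L),branch(one,n,empty),mk(A,one)) = branch(mk(W,U),branch(one,n,empty),mk(empty,one)). Substituting into the earlier bindings gives S := mk(n,empty), X1 := branch(mk(empty,empty),mk(W,1),mk(one,7)).
Decompose mk/2: A = L,  N = U.
Bind A := L; substituting into the one remaining equation that mentions A gives: branch(mk(mk(n,empty),L),branch(one,n,empty),mk(L,one)) = branch(mk(W,U),branch(one,n,empty),mk(empty,one)).
Bind N := U; no other remaining equation mentions N.
Decompose branch/3: mk(mk(n,empty),L) = mk(W,U),  branch(one,n,empty) = branch(one,n,empty),  mk(L,one) = mk(empty,one).
Decompose mk/2: mk(n,empty) = W,  L = U.
Bind W := mk(n,empty); no other remaining equation mentions W. Substituting into the earlier bindings gives R := mk(mk(n,empty),1), X1 := branch(mk(empty,empty),mk(mk(n,empty),1),mk(one,7)).
Bind L := U; substituting into the one remaining equation that mentions L gives: mk(U,one) = mk(empty,one). Substituting into the earlier binding gives A := U.
Delete trivial equation branch(one,n,empty) = branch(one,n,empty).
Decompose mk/2: U = empty,  one = one.
Bind U := empty; no other remaining equation mentions U. Substituting into the earlier bindings gives A := empty, N := empty, L := empty.
Delete trivial equation one = one.
MGU = { R -> mk(mk(n,empty),1), S -> mk(n,empty), X1 -> branch(mk(empty,empty),mk(mk(n,empty),1),mk(one,7)), Q -> empty, A -> empty, N -> empty, W -> mk(n,empty), L -> empty, U -> empty }, so R -> mk(mk(n,empty),1).

mk(mk(n,empty),1)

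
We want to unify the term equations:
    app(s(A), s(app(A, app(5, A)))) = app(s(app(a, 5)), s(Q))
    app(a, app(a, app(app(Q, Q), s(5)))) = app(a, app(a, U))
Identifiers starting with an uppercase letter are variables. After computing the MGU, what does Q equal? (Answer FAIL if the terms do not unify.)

Decompose app/2: s(A) = s(app(a, 5)),  s(app(A, app(5, A))) = s(Q).
Decompose s/1: A = app(a, 5).
Bind A := app(a, 5); substituting into the one remaining equation that mentions A gives: s(app(app(a, 5), app(5, app(a, 5)))) = s(Q).
Decompose s/1: app(app(a, 5), app(5, app(a, 5))) = Q.
Bind Q := app(app(a, 5), app(5, app(a, 5))); substituting into the remaining equation gives: app(a, app(a, app(app(app(app(a, 5), app(5, app(a, 5))), app(app(a, 5), app(5, app(a, 5)))), s(5)))) = app(a, app(a, U)).
Decompose app/2: a = a,  app(a, app(app(app(app(a, 5), app(5, app(a, 5))), app(app(a, 5), app(5, app(a, 5)))), s(5))) = app(a, U).
Delete trivial equation a = a.
Decompose app/2: a = a,  app(app(app(app(a, 5), app(5, app(a, 5))), app(app(a, 5), app(5, app(a, 5)))), s(5)) = U.
Delete trivial equation a = a.
Bind U := app(app(app(app(a, 5), app(5, app(a, 5))), app(app(a, 5), app(5, app(a, 5)))), s(5)).
MGU = { A := app(a, 5), Q := app(app(a, 5), app(5, app(a, 5))), U := app(app(app(app(a, 5), app(5, app(a, 5))), app(app(a, 5), app(5, app(a, 5)))), s(5)) }, so Q := app(app(a, 5), app(5, app(a, 5))).

app(app(a, 5), app(5, app(a, 5)))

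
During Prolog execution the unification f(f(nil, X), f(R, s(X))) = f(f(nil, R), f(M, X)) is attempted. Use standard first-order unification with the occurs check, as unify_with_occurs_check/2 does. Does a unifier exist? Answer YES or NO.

NO

Decompose f/2: f(nil, X) = f(nil, R),  f(R, s(X)) = f(M, X).
Decompose f/2: nil = nil,  X = R.
Delete trivial equation nil = nil.
Bind X := R; substituting into the remaining equation gives: f(R, s(R)) = f(M, R).
Decompose f/2: R = M,  s(R) = R.
Bind R := M; substituting into the remaining equation gives: s(M) = M. Substituting into the earlier binding gives X := M.
Occurs check fails: M occurs in s(M); the equation M = s(M) has no finite solution.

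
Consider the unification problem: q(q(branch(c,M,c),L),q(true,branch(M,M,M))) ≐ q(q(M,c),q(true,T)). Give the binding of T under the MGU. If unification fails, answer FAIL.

FAIL

Decompose q/2: q(branch(c,M,c),L) ≐ q(M,c),  q(true,branch(M,M,M)) ≐ q(true,T).
Decompose q/2: branch(c,M,c) ≐ M,  L ≐ c.
Occurs check fails: M occurs in branch(c,M,c); the equation M ≐ branch(c,M,c) has no finite solution.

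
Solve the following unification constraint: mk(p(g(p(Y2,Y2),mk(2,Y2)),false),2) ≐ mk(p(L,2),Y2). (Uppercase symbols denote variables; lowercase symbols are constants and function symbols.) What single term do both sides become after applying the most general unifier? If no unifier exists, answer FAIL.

FAIL

Decompose mk/2: p(g(p(Y2,Y2),mk(2,Y2)),false) ≐ p(L,2),  2 ≐ Y2.
Decompose p/2: g(p(Y2,Y2),mk(2,Y2)) ≐ L,  false ≐ 2.
Bind L := g(p(Y2,Y2),mk(2,Y2)); no other remaining equation mentions L.
Clash: constants false and 2 differ; no unifier exists.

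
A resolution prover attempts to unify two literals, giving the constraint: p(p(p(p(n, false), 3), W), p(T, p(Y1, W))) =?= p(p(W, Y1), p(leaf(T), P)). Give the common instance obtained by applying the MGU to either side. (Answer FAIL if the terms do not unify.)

Decompose p/2: p(p(p(n, false), 3), W) =?= p(W, Y1),  p(T, p(Y1, W)) =?= p(leaf(T), P).
Decompose p/2: p(p(n, false), 3) =?= W,  W =?= Y1.
Bind W := p(p(n, false), 3); substituting into the remaining equations gives: p(p(n, false), 3) =?= Y1,  p(T, p(Y1, p(p(n, false), 3))) =?= p(leaf(T), P).
Bind Y1 := p(p(n, false), 3); substituting into the remaining equation gives: p(T, p(p(p(n, false), 3), p(p(n, false), 3))) =?= p(leaf(T), P).
Decompose p/2: T =?= leaf(T),  p(p(p(n, false), 3), p(p(n, false), 3)) =?= P.
Occurs check fails: T occurs in leaf(T); the equation T =?= leaf(T) has no finite solution.

FAIL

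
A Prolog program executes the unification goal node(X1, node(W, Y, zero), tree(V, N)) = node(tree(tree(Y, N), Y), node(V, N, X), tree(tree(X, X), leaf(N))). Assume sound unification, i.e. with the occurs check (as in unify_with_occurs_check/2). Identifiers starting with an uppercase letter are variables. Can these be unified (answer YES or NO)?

NO

Decompose node/3: X1 = tree(tree(Y, N), Y),  node(W, Y, zero) = node(V, N, X),  tree(V, N) = tree(tree(X, X), leaf(N)).
Bind X1 := tree(tree(Y, N), Y); no other remaining equation mentions X1.
Decompose node/3: W = V,  Y = N,  zero = X.
Bind W := V; no other remaining equation mentions W.
Bind Y := N; no other remaining equation mentions Y. Substituting into the earlier binding gives X1 := tree(tree(N, N), N).
Bind X := zero; substituting into the remaining equation gives: tree(V, N) = tree(tree(zero, zero), leaf(N)).
Decompose tree/2: V = tree(zero, zero),  N = leaf(N).
Bind V := tree(zero, zero); no other remaining equation mentions V. Substituting into the earlier binding gives W := tree(zero, zero).
Occurs check fails: N occurs in leaf(N); the equation N = leaf(N) has no finite solution.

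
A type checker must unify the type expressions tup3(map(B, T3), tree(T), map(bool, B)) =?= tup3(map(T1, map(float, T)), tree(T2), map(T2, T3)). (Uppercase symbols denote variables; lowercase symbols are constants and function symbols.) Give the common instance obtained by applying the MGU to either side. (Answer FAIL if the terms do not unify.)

tup3(map(map(float, bool), map(float, bool)), tree(bool), map(bool, map(float, bool)))

Decompose tup3/3: map(B, T3) =?= map(T1, map(float, T)),  tree(T) =?= tree(T2),  map(bool, B) =?= map(T2, T3).
Decompose map/2: B =?= T1,  T3 =?= map(float, T).
Bind B := T1; substituting into the one remaining equation that mentions B gives: map(bool, T1) =?= map(T2, T3).
Bind T3 := map(float, T); substituting into the one remaining equation that mentions T3 gives: map(bool, T1) =?= map(T2, map(float, T)).
Decompose tree/1: T =?= T2.
Bind T := T2; substituting into the remaining equation gives: map(bool, T1) =?= map(T2, map(float, T2)). Substituting into the earlier binding gives T3 := map(float, T2).
Decompose map/2: bool =?= T2,  T1 =?= map(float, T2).
Bind T2 := bool; substituting into the remaining equation gives: T1 =?= map(float, bool). Substituting into the earlier bindings gives T3 := map(float, bool), T := bool.
Bind T1 := map(float, bool). Substituting into the earlier binding gives B := map(float, bool).
Applying the MGU to either side gives tup3(map(map(float, bool), map(float, bool)), tree(bool), map(bool, map(float, bool))).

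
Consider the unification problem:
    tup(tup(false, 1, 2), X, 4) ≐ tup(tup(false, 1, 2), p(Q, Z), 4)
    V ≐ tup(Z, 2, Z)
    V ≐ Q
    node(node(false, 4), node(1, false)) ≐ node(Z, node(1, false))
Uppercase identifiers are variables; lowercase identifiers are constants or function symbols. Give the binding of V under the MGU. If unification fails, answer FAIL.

tup(node(false, 4), 2, node(false, 4))

Decompose tup/3: tup(false, 1, 2) ≐ tup(false, 1, 2),  X ≐ p(Q, Z),  4 ≐ 4.
Delete trivial equation tup(false, 1, 2) ≐ tup(false, 1, 2).
Bind X := p(Q, Z); no other remaining equation mentions X.
Delete trivial equation 4 ≐ 4.
Bind V := tup(Z, 2, Z); substituting into the one remaining equation that mentions V gives: tup(Z, 2, Z) ≐ Q.
Bind Q := tup(Z, 2, Z); no other remaining equation mentions Q. Substituting into the earlier binding gives X := p(tup(Z, 2, Z), Z).
Decompose node/2: node(false, 4) ≐ Z,  node(1, false) ≐ node(1, false).
Bind Z := node(false, 4); no other remaining equation mentions Z. Substituting into the earlier bindings gives X := p(tup(node(false, 4), 2, node(false, 4)), node(false, 4)), V := tup(node(false, 4), 2, node(false, 4)), Q := tup(node(false, 4), 2, node(false, 4)).
Delete trivial equation node(1, false) ≐ node(1, false).
MGU = { X ↦ p(tup(node(false, 4), 2, node(false, 4)), node(false, 4)), V ↦ tup(node(false, 4), 2, node(false, 4)), Q ↦ tup(node(false, 4), 2, node(false, 4)), Z ↦ node(false, 4) }, so V ↦ tup(node(false, 4), 2, node(false, 4)).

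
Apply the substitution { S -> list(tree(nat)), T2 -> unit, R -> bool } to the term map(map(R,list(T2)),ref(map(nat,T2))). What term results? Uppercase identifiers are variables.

map(map(bool,list(unit)),ref(map(nat,unit)))

Replace each occurrence of T2 with unit.
Replace each occurrence of R with bool.
Result: map(map(bool,list(unit)),ref(map(nat,unit))).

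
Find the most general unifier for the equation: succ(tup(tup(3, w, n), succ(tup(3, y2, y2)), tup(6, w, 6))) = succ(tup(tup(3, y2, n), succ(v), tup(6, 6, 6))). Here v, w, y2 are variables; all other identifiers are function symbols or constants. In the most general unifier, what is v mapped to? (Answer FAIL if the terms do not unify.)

tup(3, 6, 6)

Decompose succ/1: tup(tup(3, w, n), succ(tup(3, y2, y2)), tup(6, w, 6)) = tup(tup(3, y2, n), succ(v), tup(6, 6, 6)).
Decompose tup/3: tup(3, w, n) = tup(3, y2, n),  succ(tup(3, y2, y2)) = succ(v),  tup(6, w, 6) = tup(6, 6, 6).
Decompose tup/3: 3 = 3,  w = y2,  n = n.
Delete trivial equation 3 = 3.
Bind w := y2; substituting into the one remaining equation that mentions w gives: tup(6, y2, 6) = tup(6, 6, 6).
Delete trivial equation n = n.
Decompose succ/1: tup(3, y2, y2) = v.
Bind v := tup(3, y2, y2); no other remaining equation mentions v.
Decompose tup/3: 6 = 6,  y2 = 6,  6 = 6.
Delete trivial equation 6 = 6.
Bind y2 := 6; no other remaining equation mentions y2. Substituting into the earlier bindings gives w := 6, v := tup(3, 6, 6).
Delete trivial equation 6 = 6.
MGU = { w := 6, v := tup(3, 6, 6), y2 := 6 }, so v := tup(3, 6, 6).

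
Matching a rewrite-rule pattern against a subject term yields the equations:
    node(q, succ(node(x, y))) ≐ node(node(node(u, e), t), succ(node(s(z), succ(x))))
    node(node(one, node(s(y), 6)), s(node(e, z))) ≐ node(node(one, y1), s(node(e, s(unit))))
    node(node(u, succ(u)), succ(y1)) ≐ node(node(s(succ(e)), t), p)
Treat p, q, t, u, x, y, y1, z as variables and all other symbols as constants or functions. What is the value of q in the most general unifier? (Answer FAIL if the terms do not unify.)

Decompose node/2: q ≐ node(node(u, e), t),  succ(node(x, y)) ≐ succ(node(s(z), succ(x))).
Bind q := node(node(u, e), t); no other remaining equation mentions q.
Decompose succ/1: node(x, y) ≐ node(s(z), succ(x)).
Decompose node/2: x ≐ s(z),  y ≐ succ(x).
Bind x := s(z); substituting into the one remaining equation that mentions x gives: y ≐ succ(s(z)).
Bind y := succ(s(z)); substituting into the one remaining equation that mentions y gives: node(node(one, node(s(succ(s(z))), 6)), s(node(e, z))) ≐ node(node(one, y1), s(node(e, s(unit)))).
Decompose node/2: node(one, node(s(succ(s(z))), 6)) ≐ node(one, y1),  s(node(e, z)) ≐ s(node(e, s(unit))).
Decompose node/2: one ≐ one,  node(s(succ(s(z))), 6) ≐ y1.
Delete trivial equation one ≐ one.
Bind y1 := node(s(succ(s(z))), 6); substituting into the one remaining equation that mentions y1 gives: node(node(u, succ(u)), succ(node(s(succ(s(z))), 6))) ≐ node(node(s(succ(e)), t), p).
Decompose s/1: node(e, z) ≐ node(e, s(unit)).
Decompose node/2: e ≐ e,  z ≐ s(unit).
Delete trivial equation e ≐ e.
Bind z := s(unit); substituting into the remaining equation gives: node(node(u, succ(u)), succ(node(s(succ(s(s(unit)))), 6))) ≐ node(node(s(succ(e)), t), p). Substituting into the earlier bindings gives x := s(s(unit)), y := succ(s(s(unit))), y1 := node(s(succ(s(s(unit)))), 6).
Decompose node/2: node(u, succ(u)) ≐ node(s(succ(e)), t),  succ(node(s(succ(s(s(unit)))), 6)) ≐ p.
Decompose node/2: u ≐ s(succ(e)),  succ(u) ≐ t.
Bind u := s(succ(e)); substituting into the one remaining equation that mentions u gives: succ(s(succ(e))) ≐ t. Substituting into the earlier binding gives q := node(node(s(succ(e)), e), t).
Bind t := succ(s(succ(e))); no other remaining equation mentions t. Substituting into the earlier binding gives q := node(node(s(succ(e)), e), succ(s(succ(e)))).
Bind p := succ(node(s(succ(s(s(unit)))), 6)).
MGU = { q ↦ node(node(s(succ(e)), e), succ(s(succ(e)))), x ↦ s(s(unit)), y ↦ succ(s(s(unit))), y1 ↦ node(s(succ(s(s(unit)))), 6), z ↦ s(unit), u ↦ s(succ(e)), t ↦ succ(s(succ(e))), p ↦ succ(node(s(succ(s(s(unit)))), 6)) }, so q ↦ node(node(s(succ(e)), e), succ(s(succ(e)))).

node(node(s(succ(e)), e), succ(s(succ(e))))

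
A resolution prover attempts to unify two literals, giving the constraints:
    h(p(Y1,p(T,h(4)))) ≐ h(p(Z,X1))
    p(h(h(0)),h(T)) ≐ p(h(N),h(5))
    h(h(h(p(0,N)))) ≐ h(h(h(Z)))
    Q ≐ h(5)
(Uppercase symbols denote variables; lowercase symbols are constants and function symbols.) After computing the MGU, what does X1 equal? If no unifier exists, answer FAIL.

Decompose h/1: p(Y1,p(T,h(4))) ≐ p(Z,X1).
Decompose p/2: Y1 ≐ Z,  p(T,h(4)) ≐ X1.
Bind Y1 := Z; no other remaining equation mentions Y1.
Bind X1 := p(T,h(4)); no other remaining equation mentions X1.
Decompose p/2: h(h(0)) ≐ h(N),  h(T) ≐ h(5).
Decompose h/1: h(0) ≐ N.
Bind N := h(0); substituting into the one remaining equation that mentions N gives: h(h(h(p(0,h(0))))) ≐ h(h(h(Z))).
Decompose h/1: T ≐ 5.
Bind T := 5; no other remaining equation mentions T. Substituting into the earlier binding gives X1 := p(5,h(4)).
Decompose h/1: h(h(p(0,h(0)))) ≐ h(h(Z)).
Decompose h/1: h(p(0,h(0))) ≐ h(Z).
Decompose h/1: p(0,h(0)) ≐ Z.
Bind Z := p(0,h(0)); no other remaining equation mentions Z. Substituting into the earlier binding gives Y1 := p(0,h(0)).
Bind Q := h(5).
MGU = { Y1 := p(0,h(0)), X1 := p(5,h(4)), N := h(0), T := 5, Z := p(0,h(0)), Q := h(5) }, so X1 := p(5,h(4)).

p(5,h(4))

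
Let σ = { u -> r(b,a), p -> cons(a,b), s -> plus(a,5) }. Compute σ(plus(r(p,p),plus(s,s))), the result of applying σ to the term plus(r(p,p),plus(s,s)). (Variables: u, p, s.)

plus(r(cons(a,b),cons(a,b)),plus(plus(a,5),plus(a,5)))

Replace each occurrence of p with cons(a,b).
Replace each occurrence of s with plus(a,5).
Result: plus(r(cons(a,b),cons(a,b)),plus(plus(a,5),plus(a,5))).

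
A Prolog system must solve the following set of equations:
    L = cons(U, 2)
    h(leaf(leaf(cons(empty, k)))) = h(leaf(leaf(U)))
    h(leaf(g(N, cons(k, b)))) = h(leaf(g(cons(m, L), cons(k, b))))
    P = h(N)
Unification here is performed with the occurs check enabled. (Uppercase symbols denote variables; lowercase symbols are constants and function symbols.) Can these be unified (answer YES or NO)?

Bind L := cons(U, 2); substituting into the one remaining equation that mentions L gives: h(leaf(g(N, cons(k, b)))) = h(leaf(g(cons(m, cons(U, 2)), cons(k, b)))).
Decompose h/1: leaf(leaf(cons(empty, k))) = leaf(leaf(U)).
Decompose leaf/1: leaf(cons(empty, k)) = leaf(U).
Decompose leaf/1: cons(empty, k) = U.
Bind U := cons(empty, k); substituting into the one remaining equation that mentions U gives: h(leaf(g(N, cons(k, b)))) = h(leaf(g(cons(m, cons(cons(empty, k), 2)), cons(k, b)))). Substituting into the earlier binding gives L := cons(cons(empty, k), 2).
Decompose h/1: leaf(g(N, cons(k, b))) = leaf(g(cons(m, cons(cons(empty, k), 2)), cons(k, b))).
Decompose leaf/1: g(N, cons(k, b)) = g(cons(m, cons(cons(empty, k), 2)), cons(k, b)).
Decompose g/2: N = cons(m, cons(cons(empty, k), 2)),  cons(k, b) = cons(k, b).
Bind N := cons(m, cons(cons(empty, k), 2)); substituting into the one remaining equation that mentions N gives: P = h(cons(m, cons(cons(empty, k), 2))).
Delete trivial equation cons(k, b) = cons(k, b).
Bind P := h(cons(m, cons(cons(empty, k), 2))).
No equations remain and no clash or occurs-check failure arose, so a unifier exists.

YES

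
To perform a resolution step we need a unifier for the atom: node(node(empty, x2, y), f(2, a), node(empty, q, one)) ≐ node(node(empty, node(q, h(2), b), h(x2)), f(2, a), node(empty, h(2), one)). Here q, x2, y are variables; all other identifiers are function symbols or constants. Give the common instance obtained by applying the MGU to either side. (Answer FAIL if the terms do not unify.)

node(node(empty, node(h(2), h(2), b), h(node(h(2), h(2), b))), f(2, a), node(empty, h(2), one))

Decompose node/3: node(empty, x2, y) ≐ node(empty, node(q, h(2), b), h(x2)),  f(2, a) ≐ f(2, a),  node(empty, q, one) ≐ node(empty, h(2), one).
Decompose node/3: empty ≐ empty,  x2 ≐ node(q, h(2), b),  y ≐ h(x2).
Delete trivial equation empty ≐ empty.
Bind x2 := node(q, h(2), b); substituting into the one remaining equation that mentions x2 gives: y ≐ h(node(q, h(2), b)).
Bind y := h(node(q, h(2), b)); no other remaining equation mentions y.
Delete trivial equation f(2, a) ≐ f(2, a).
Decompose node/3: empty ≐ empty,  q ≐ h(2),  one ≐ one.
Delete trivial equation empty ≐ empty.
Bind q := h(2); no other remaining equation mentions q. Substituting into the earlier bindings gives x2 := node(h(2), h(2), b), y := h(node(h(2), h(2), b)).
Delete trivial equation one ≐ one.
Applying the MGU to either side gives node(node(empty, node(h(2), h(2), b), h(node(h(2), h(2), b))), f(2, a), node(empty, h(2), one)).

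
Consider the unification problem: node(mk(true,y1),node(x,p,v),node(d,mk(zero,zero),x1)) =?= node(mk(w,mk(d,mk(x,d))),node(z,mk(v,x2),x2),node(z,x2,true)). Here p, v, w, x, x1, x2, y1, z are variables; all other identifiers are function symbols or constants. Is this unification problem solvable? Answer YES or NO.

Decompose node/3: mk(true,y1) =?= mk(w,mk(d,mk(x,d))),  node(x,p,v) =?= node(z,mk(v,x2),x2),  node(d,mk(zero,zero),x1) =?= node(z,x2,true).
Decompose mk/2: true =?= w,  y1 =?= mk(d,mk(x,d)).
Bind w := true; no other remaining equation mentions w.
Bind y1 := mk(d,mk(x,d)); no other remaining equation mentions y1.
Decompose node/3: x =?= z,  p =?= mk(v,x2),  v =?= x2.
Bind x := z; no other remaining equation mentions x. Substituting into the earlier binding gives y1 := mk(d,mk(z,d)).
Bind p := mk(v,x2); no other remaining equation mentions p.
Bind v := x2; no other remaining equation mentions v. Substituting into the earlier binding gives p := mk(x2,x2).
Decompose node/3: d =?= z,  mk(zero,zero) =?= x2,  x1 =?= true.
Bind z := d; no other remaining equation mentions z. Substituting into the earlier bindings gives y1 := mk(d,mk(d,d)), x := d.
Bind x2 := mk(zero,zero); no other remaining equation mentions x2. Substituting into the earlier bindings gives p := mk(mk(zero,zero),mk(zero,zero)), v := mk(zero,zero).
Bind x1 := true.
No equations remain and no clash or occurs-check failure arose, so a unifier exists.

YES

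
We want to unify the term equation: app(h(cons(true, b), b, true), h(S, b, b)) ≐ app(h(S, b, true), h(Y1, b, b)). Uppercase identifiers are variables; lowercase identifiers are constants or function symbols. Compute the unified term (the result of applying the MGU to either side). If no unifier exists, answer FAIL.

Decompose app/2: h(cons(true, b), b, true) ≐ h(S, b, true),  h(S, b, b) ≐ h(Y1, b, b).
Decompose h/3: cons(true, b) ≐ S,  b ≐ b,  true ≐ true.
Bind S := cons(true, b); substituting into the one remaining equation that mentions S gives: h(cons(true, b), b, b) ≐ h(Y1, b, b).
Delete trivial equation b ≐ b.
Delete trivial equation true ≐ true.
Decompose h/3: cons(true, b) ≐ Y1,  b ≐ b,  b ≐ b.
Bind Y1 := cons(true, b); no other remaining equation mentions Y1.
Delete trivial equation b ≐ b.
Delete trivial equation b ≐ b.
Applying the MGU to either side gives app(h(cons(true, b), b, true), h(cons(true, b), b, b)).

app(h(cons(true, b), b, true), h(cons(true, b), b, b))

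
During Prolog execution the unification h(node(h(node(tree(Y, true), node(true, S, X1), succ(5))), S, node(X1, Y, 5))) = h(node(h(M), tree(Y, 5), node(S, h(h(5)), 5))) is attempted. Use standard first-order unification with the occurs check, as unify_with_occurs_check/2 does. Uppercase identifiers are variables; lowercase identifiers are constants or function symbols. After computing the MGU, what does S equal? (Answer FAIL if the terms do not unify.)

Decompose h/1: node(h(node(tree(Y, true), node(true, S, X1), succ(5))), S, node(X1, Y, 5)) = node(h(M), tree(Y, 5), node(S, h(h(5)), 5)).
Decompose node/3: h(node(tree(Y, true), node(true, S, X1), succ(5))) = h(M),  S = tree(Y, 5),  node(X1, Y, 5) = node(S, h(h(5)), 5).
Decompose h/1: node(tree(Y, true), node(true, S, X1), succ(5)) = M.
Bind M := node(tree(Y, true), node(true, S, X1), succ(5)); no other remaining equation mentions M.
Bind S := tree(Y, 5); substituting into the remaining equation gives: node(X1, Y, 5) = node(tree(Y, 5), h(h(5)), 5). Substituting into the earlier binding gives M := node(tree(Y, true), node(true, tree(Y, 5), X1), succ(5)).
Decompose node/3: X1 = tree(Y, 5),  Y = h(h(5)),  5 = 5.
Bind X1 := tree(Y, 5); no other remaining equation mentions X1. Substituting into the earlier binding gives M := node(tree(Y, true), node(true, tree(Y, 5), tree(Y, 5)), succ(5)).
Bind Y := h(h(5)); no other remaining equation mentions Y. Substituting into the earlier bindings gives M := node(tree(h(h(5)), true), node(true, tree(h(h(5)), 5), tree(h(h(5)), 5)), succ(5)), S := tree(h(h(5)), 5), X1 := tree(h(h(5)), 5).
Delete trivial equation 5 = 5.
MGU = { M = node(tree(h(h(5)), true), node(true, tree(h(h(5)), 5), tree(h(h(5)), 5)), succ(5)), S = tree(h(h(5)), 5), X1 = tree(h(h(5)), 5), Y = h(h(5)) }, so S = tree(h(h(5)), 5).

tree(h(h(5)), 5)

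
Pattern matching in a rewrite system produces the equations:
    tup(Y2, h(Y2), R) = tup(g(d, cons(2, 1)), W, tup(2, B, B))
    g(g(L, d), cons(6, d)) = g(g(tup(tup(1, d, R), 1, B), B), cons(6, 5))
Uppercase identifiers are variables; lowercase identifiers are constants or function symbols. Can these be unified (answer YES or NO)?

Decompose tup/3: Y2 = g(d, cons(2, 1)),  h(Y2) = W,  R = tup(2, B, B).
Bind Y2 := g(d, cons(2, 1)); substituting into the one remaining equation that mentions Y2 gives: h(g(d, cons(2, 1))) = W.
Bind W := h(g(d, cons(2, 1))); no other remaining equation mentions W.
Bind R := tup(2, B, B); substituting into the remaining equation gives: g(g(L, d), cons(6, d)) = g(g(tup(tup(1, d, tup(2, B, B)), 1, B), B), cons(6, 5)).
Decompose g/2: g(L, d) = g(tup(tup(1, d, tup(2, B, B)), 1, B), B),  cons(6, d) = cons(6, 5).
Decompose g/2: L = tup(tup(1, d, tup(2, B, B)), 1, B),  d = B.
Bind L := tup(tup(1, d, tup(2, B, B)), 1, B); no other remaining equation mentions L.
Bind B := d; no other remaining equation mentions B. Substituting into the earlier bindings gives R := tup(2, d, d), L := tup(tup(1, d, tup(2, d, d)), 1, d).
Decompose cons/2: 6 = 6,  d = 5.
Delete trivial equation 6 = 6.
Clash: constants d and 5 differ; no unifier exists.

NO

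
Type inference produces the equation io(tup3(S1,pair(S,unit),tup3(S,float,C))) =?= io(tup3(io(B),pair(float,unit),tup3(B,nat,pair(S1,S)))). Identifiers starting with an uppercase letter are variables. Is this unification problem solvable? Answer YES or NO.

Decompose io/1: tup3(S1,pair(S,unit),tup3(S,float,C)) =?= tup3(io(B),pair(float,unit),tup3(B,nat,pair(S1,S))).
Decompose tup3/3: S1 =?= io(B),  pair(S,unit) =?= pair(float,unit),  tup3(S,float,C) =?= tup3(B,nat,pair(S1,S)).
Bind S1 := io(B); substituting into the one remaining equation that mentions S1 gives: tup3(S,float,C) =?= tup3(B,nat,pair(io(B),S)).
Decompose pair/2: S =?= float,  unit =?= unit.
Bind S := float; substituting into the one remaining equation that mentions S gives: tup3(float,float,C) =?= tup3(B,nat,pair(io(B),float)).
Delete trivial equation unit =?= unit.
Decompose tup3/3: float =?= B,  float =?= nat,  C =?= pair(io(B),float).
Bind B := float; substituting into the one remaining equation that mentions B gives: C =?= pair(io(float),float). Substituting into the earlier binding gives S1 := io(float).
Clash: constants float and nat differ; no unifier exists.

NO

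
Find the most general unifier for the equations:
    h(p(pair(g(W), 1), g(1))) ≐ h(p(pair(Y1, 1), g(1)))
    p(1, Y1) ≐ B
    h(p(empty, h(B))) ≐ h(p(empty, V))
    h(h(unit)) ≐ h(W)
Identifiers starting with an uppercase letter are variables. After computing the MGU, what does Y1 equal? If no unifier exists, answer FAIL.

Decompose h/1: p(pair(g(W), 1), g(1)) ≐ p(pair(Y1, 1), g(1)).
Decompose p/2: pair(g(W), 1) ≐ pair(Y1, 1),  g(1) ≐ g(1).
Decompose pair/2: g(W) ≐ Y1,  1 ≐ 1.
Bind Y1 := g(W); substituting into the one remaining equation that mentions Y1 gives: p(1, g(W)) ≐ B.
Delete trivial equation 1 ≐ 1.
Delete trivial equation g(1) ≐ g(1).
Bind B := p(1, g(W)); substituting into the one remaining equation that mentions B gives: h(p(empty, h(p(1, g(W))))) ≐ h(p(empty, V)).
Decompose h/1: p(empty, h(p(1, g(W)))) ≐ p(empty, V).
Decompose p/2: empty ≐ empty,  h(p(1, g(W))) ≐ V.
Delete trivial equation empty ≐ empty.
Bind V := h(p(1, g(W))); no other remaining equation mentions V.
Decompose h/1: h(unit) ≐ W.
Bind W := h(unit). Substituting into the earlier bindings gives Y1 := g(h(unit)), B := p(1, g(h(unit))), V := h(p(1, g(h(unit)))).
MGU = { Y1 ↦ g(h(unit)), B ↦ p(1, g(h(unit))), V ↦ h(p(1, g(h(unit)))), W ↦ h(unit) }, so Y1 ↦ g(h(unit)).

g(h(unit))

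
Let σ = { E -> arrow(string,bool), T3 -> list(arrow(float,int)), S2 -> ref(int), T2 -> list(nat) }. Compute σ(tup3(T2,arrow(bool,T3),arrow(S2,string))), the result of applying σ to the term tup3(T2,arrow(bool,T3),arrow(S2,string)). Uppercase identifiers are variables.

Replace each occurrence of T3 with list(arrow(float,int)).
Replace each occurrence of S2 with ref(int).
Replace each occurrence of T2 with list(nat).
Result: tup3(list(nat),arrow(bool,list(arrow(float,int))),arrow(ref(int),string)).

tup3(list(nat),arrow(bool,list(arrow(float,int))),arrow(ref(int),string))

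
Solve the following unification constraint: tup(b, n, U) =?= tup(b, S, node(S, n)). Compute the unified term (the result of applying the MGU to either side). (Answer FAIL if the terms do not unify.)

Decompose tup/3: b =?= b,  n =?= S,  U =?= node(S, n).
Delete trivial equation b =?= b.
Bind S := n; substituting into the remaining equation gives: U =?= node(n, n).
Bind U := node(n, n).
Applying the MGU to either side gives tup(b, n, node(n, n)).

tup(b, n, node(n, n))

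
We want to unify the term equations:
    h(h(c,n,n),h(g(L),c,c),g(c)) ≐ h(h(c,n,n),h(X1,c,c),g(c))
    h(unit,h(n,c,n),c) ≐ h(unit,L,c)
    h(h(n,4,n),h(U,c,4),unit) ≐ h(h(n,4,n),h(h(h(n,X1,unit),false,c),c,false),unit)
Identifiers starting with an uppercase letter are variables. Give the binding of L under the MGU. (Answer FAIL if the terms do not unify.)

Decompose h/3: h(c,n,n) ≐ h(c,n,n),  h(g(L),c,c) ≐ h(X1,c,c),  g(c) ≐ g(c).
Delete trivial equation h(c,n,n) ≐ h(c,n,n).
Decompose h/3: g(L) ≐ X1,  c ≐ c,  c ≐ c.
Bind X1 := g(L); substituting into the one remaining equation that mentions X1 gives: h(h(n,4,n),h(U,c,4),unit) ≐ h(h(n,4,n),h(h(h(n,g(L),unit),false,c),c,false),unit).
Delete trivial equation c ≐ c.
Delete trivial equation c ≐ c.
Delete trivial equation g(c) ≐ g(c).
Decompose h/3: unit ≐ unit,  h(n,c,n) ≐ L,  c ≐ c.
Delete trivial equation unit ≐ unit.
Bind L := h(n,c,n); substituting into the one remaining equation that mentions L gives: h(h(n,4,n),h(U,c,4),unit) ≐ h(h(n,4,n),h(h(h(n,g(h(n,c,n)),unit),false,c),c,false),unit). Substituting into the earlier binding gives X1 := g(h(n,c,n)).
Delete trivial equation c ≐ c.
Decompose h/3: h(n,4,n) ≐ h(n,4,n),  h(U,c,4) ≐ h(h(h(n,g(h(n,c,n)),unit),false,c),c,false),  unit ≐ unit.
Delete trivial equation h(n,4,n) ≐ h(n,4,n).
Decompose h/3: U ≐ h(h(n,g(h(n,c,n)),unit),false,c),  c ≐ c,  4 ≐ false.
Bind U := h(h(n,g(h(n,c,n)),unit),false,c); no other remaining equation mentions U.
Delete trivial equation c ≐ c.
Clash: constants 4 and false differ; no unifier exists.

FAIL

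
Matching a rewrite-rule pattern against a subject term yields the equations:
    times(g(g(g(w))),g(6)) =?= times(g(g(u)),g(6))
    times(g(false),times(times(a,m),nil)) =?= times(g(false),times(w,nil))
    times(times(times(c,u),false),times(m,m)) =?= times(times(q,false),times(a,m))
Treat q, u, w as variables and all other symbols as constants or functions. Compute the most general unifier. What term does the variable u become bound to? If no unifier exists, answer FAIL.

FAIL

Decompose times/2: g(g(g(w))) =?= g(g(u)),  g(6) =?= g(6).
Decompose g/1: g(g(w)) =?= g(u).
Decompose g/1: g(w) =?= u.
Bind u := g(w); substituting into the one remaining equation that mentions u gives: times(times(times(c,g(w)),false),times(m,m)) =?= times(times(q,false),times(a,m)).
Delete trivial equation g(6) =?= g(6).
Decompose times/2: g(false) =?= g(false),  times(times(a,m),nil) =?= times(w,nil).
Delete trivial equation g(false) =?= g(false).
Decompose times/2: times(a,m) =?= w,  nil =?= nil.
Bind w := times(a,m); substituting into the one remaining equation that mentions w gives: times(times(times(c,g(times(a,m))),false),times(m,m)) =?= times(times(q,false),times(a,m)). Substituting into the earlier binding gives u := g(times(a,m)).
Delete trivial equation nil =?= nil.
Decompose times/2: times(times(c,g(times(a,m))),false) =?= times(q,false),  times(m,m) =?= times(a,m).
Decompose times/2: times(c,g(times(a,m))) =?= q,  false =?= false.
Bind q := times(c,g(times(a,m))); no other remaining equation mentions q.
Delete trivial equation false =?= false.
Decompose times/2: m =?= a,  m =?= m.
Clash: constants m and a differ; no unifier exists.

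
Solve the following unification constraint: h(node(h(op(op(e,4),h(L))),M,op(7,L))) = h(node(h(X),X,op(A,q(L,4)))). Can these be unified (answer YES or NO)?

Decompose h/1: node(h(op(op(e,4),h(L))),M,op(7,L)) = node(h(X),X,op(A,q(L,4))).
Decompose node/3: h(op(op(e,4),h(L))) = h(X),  M = X,  op(7,L) = op(A,q(L,4)).
Decompose h/1: op(op(e,4),h(L)) = X.
Bind X := op(op(e,4),h(L)); substituting into the one remaining equation that mentions X gives: M = op(op(e,4),h(L)).
Bind M := op(op(e,4),h(L)); no other remaining equation mentions M.
Decompose op/2: 7 = A,  L = q(L,4).
Bind A := 7; no other remaining equation mentions A.
Occurs check fails: L occurs in q(L,4); the equation L = q(L,4) has no finite solution.

NO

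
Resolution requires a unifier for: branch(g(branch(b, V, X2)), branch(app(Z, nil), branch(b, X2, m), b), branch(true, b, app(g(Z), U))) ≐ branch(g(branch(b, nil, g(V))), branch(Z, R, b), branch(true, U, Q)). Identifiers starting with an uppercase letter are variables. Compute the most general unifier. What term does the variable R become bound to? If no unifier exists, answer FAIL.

FAIL

Decompose branch/3: g(branch(b, V, X2)) ≐ g(branch(b, nil, g(V))),  branch(app(Z, nil), branch(b, X2, m), b) ≐ branch(Z, R, b),  branch(true, b, app(g(Z), U)) ≐ branch(true, U, Q).
Decompose g/1: branch(b, V, X2) ≐ branch(b, nil, g(V)).
Decompose branch/3: b ≐ b,  V ≐ nil,  X2 ≐ g(V).
Delete trivial equation b ≐ b.
Bind V := nil; substituting into the one remaining equation that mentions V gives: X2 ≐ g(nil).
Bind X2 := g(nil); substituting into the one remaining equation that mentions X2 gives: branch(app(Z, nil), branch(b, g(nil), m), b) ≐ branch(Z, R, b).
Decompose branch/3: app(Z, nil) ≐ Z,  branch(b, g(nil), m) ≐ R,  b ≐ b.
Occurs check fails: Z occurs in app(Z, nil); the equation Z ≐ app(Z, nil) has no finite solution.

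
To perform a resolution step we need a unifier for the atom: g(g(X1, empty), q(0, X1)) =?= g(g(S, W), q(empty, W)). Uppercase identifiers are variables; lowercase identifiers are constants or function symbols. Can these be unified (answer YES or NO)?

Decompose g/2: g(X1, empty) =?= g(S, W),  q(0, X1) =?= q(empty, W).
Decompose g/2: X1 =?= S,  empty =?= W.
Bind X1 := S; substituting into the one remaining equation that mentions X1 gives: q(0, S) =?= q(empty, W).
Bind W := empty; substituting into the remaining equation gives: q(0, S) =?= q(empty, empty).
Decompose q/2: 0 =?= empty,  S =?= empty.
Clash: constants 0 and empty differ; no unifier exists.

NO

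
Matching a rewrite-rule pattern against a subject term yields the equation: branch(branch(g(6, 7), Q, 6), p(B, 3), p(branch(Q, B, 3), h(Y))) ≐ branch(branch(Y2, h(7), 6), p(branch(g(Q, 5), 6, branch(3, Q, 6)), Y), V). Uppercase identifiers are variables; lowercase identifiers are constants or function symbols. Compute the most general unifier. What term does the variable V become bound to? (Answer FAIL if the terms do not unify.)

Decompose branch/3: branch(g(6, 7), Q, 6) ≐ branch(Y2, h(7), 6),  p(B, 3) ≐ p(branch(g(Q, 5), 6, branch(3, Q, 6)), Y),  p(branch(Q, B, 3), h(Y)) ≐ V.
Decompose branch/3: g(6, 7) ≐ Y2,  Q ≐ h(7),  6 ≐ 6.
Bind Y2 := g(6, 7); no other remaining equation mentions Y2.
Bind Q := h(7); substituting into the 2 remaining equations that mention Q gives: p(B, 3) ≐ p(branch(g(h(7), 5), 6, branch(3, h(7), 6)), Y),  p(branch(h(7), B, 3), h(Y)) ≐ V.
Delete trivial equation 6 ≐ 6.
Decompose p/2: B ≐ branch(g(h(7), 5), 6, branch(3, h(7), 6)),  3 ≐ Y.
Bind B := branch(g(h(7), 5), 6, branch(3, h(7), 6)); substituting into the one remaining equation that mentions B gives: p(branch(h(7), branch(g(h(7), 5), 6, branch(3, h(7), 6)), 3), h(Y)) ≐ V.
Bind Y := 3; substituting into the remaining equation gives: p(branch(h(7), branch(g(h(7), 5), 6, branch(3, h(7), 6)), 3), h(3)) ≐ V.
Bind V := p(branch(h(7), branch(g(h(7), 5), 6, branch(3, h(7), 6)), 3), h(3)).
MGU = { Y2 := g(6, 7), Q := h(7), B := branch(g(h(7), 5), 6, branch(3, h(7), 6)), Y := 3, V := p(branch(h(7), branch(g(h(7), 5), 6, branch(3, h(7), 6)), 3), h(3)) }, so V := p(branch(h(7), branch(g(h(7), 5), 6, branch(3, h(7), 6)), 3), h(3)).

p(branch(h(7), branch(g(h(7), 5), 6, branch(3, h(7), 6)), 3), h(3))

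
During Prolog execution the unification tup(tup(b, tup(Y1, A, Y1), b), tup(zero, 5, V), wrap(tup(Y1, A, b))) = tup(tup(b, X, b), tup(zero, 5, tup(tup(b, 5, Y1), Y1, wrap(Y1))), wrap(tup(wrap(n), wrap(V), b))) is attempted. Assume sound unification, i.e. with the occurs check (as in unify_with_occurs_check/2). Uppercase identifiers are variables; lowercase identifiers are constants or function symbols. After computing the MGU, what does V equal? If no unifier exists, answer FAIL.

tup(tup(b, 5, wrap(n)), wrap(n), wrap(wrap(n)))

Decompose tup/3: tup(b, tup(Y1, A, Y1), b) = tup(b, X, b),  tup(zero, 5, V) = tup(zero, 5, tup(tup(b, 5, Y1), Y1, wrap(Y1))),  wrap(tup(Y1, A, b)) = wrap(tup(wrap(n), wrap(V), b)).
Decompose tup/3: b = b,  tup(Y1, A, Y1) = X,  b = b.
Delete trivial equation b = b.
Bind X := tup(Y1, A, Y1); no other remaining equation mentions X.
Delete trivial equation b = b.
Decompose tup/3: zero = zero,  5 = 5,  V = tup(tup(b, 5, Y1), Y1, wrap(Y1)).
Delete trivial equation zero = zero.
Delete trivial equation 5 = 5.
Bind V := tup(tup(b, 5, Y1), Y1, wrap(Y1)); substituting into the remaining equation gives: wrap(tup(Y1, A, b)) = wrap(tup(wrap(n), wrap(tup(tup(b, 5, Y1), Y1, wrap(Y1))), b)).
Decompose wrap/1: tup(Y1, A, b) = tup(wrap(n), wrap(tup(tup(b, 5, Y1), Y1, wrap(Y1))), b).
Decompose tup/3: Y1 = wrap(n),  A = wrap(tup(tup(b, 5, Y1), Y1, wrap(Y1))),  b = b.
Bind Y1 := wrap(n); substituting into the one remaining equation that mentions Y1 gives: A = wrap(tup(tup(b, 5, wrap(n)), wrap(n), wrap(wrap(n)))). Substituting into the earlier bindings gives X := tup(wrap(n), A, wrap(n)), V := tup(tup(b, 5, wrap(n)), wrap(n), wrap(wrap(n))).
Bind A := wrap(tup(tup(b, 5, wrap(n)), wrap(n), wrap(wrap(n)))); no other remaining equation mentions A. Substituting into the earlier binding gives X := tup(wrap(n), wrap(tup(tup(b, 5, wrap(n)), wrap(n), wrap(wrap(n)))), wrap(n)).
Delete trivial equation b = b.
MGU = { X = tup(wrap(n), wrap(tup(tup(b, 5, wrap(n)), wrap(n), wrap(wrap(n)))), wrap(n)), V = tup(tup(b, 5, wrap(n)), wrap(n), wrap(wrap(n))), Y1 = wrap(n), A = wrap(tup(tup(b, 5, wrap(n)), wrap(n), wrap(wrap(n)))) }, so V = tup(tup(b, 5, wrap(n)), wrap(n), wrap(wrap(n))).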